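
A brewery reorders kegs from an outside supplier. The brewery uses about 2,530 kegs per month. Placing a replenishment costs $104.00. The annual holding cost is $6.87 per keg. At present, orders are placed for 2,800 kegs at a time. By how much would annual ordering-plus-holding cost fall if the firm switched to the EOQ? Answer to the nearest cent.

Annual demand D = 2,530 × 12 = 30,360.
EOQ = √(2DS/H) = √(2 × 30,360 × 104 / 6.87) ≈ 958.75.
Cost at Q* = (D/Q*)S + (Q*/2)H = √(2DSH) ≈ $6,586.59.
Cost at Q = 2,800: (30,360/2,800)×104 + (2,800/2)×6.87 = $1,127.66 + $9,618.00 = $10,745.66.
Excess = $10,745.66 − $6,586.59 = $4,159.06.

Extra cost ≈ $4,159.06 per year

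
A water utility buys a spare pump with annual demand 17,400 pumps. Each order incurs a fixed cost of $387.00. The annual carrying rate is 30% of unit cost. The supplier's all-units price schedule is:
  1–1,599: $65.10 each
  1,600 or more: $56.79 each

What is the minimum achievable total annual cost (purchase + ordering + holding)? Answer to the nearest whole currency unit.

TC* ≈ $1,005,984

Holding cost per unit per year at price C is H = 0.30·C.
Candidates are each tier's EOQ (if it falls in that tier) and each price-break quantity.
EOQ at $65.10 = 830.4 (feasible in tier 1): TC = 17,400×$65.10 + (17,400/830.4)×387 + (830.4/2)×0.30×$65.10 = $1,148,957.96.
EOQ at $56.79 = 889.1 < 1600, so use break Q=1600: TC = 17,400×$56.79 + (17,400/1600.0)×387 + (1600.0/2)×0.30×$56.79 = $1,005,984.22.
Lowest total cost among the candidates is at Q = 1600.0.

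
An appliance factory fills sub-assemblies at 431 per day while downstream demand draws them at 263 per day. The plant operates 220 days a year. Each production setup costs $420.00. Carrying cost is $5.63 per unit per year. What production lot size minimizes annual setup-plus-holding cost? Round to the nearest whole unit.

Q* ≈ 4,706 sub-assemblies

Annual demand D = 263 × 220 = 57,860.
Production build-up factor (1 − d/p) = 1 − 263/431 = 0.3898.
Q* = √(2DS / (H(1 − d/p))) = √(2 × 57,860 × 420 / (5.63 × 0.3898)).
= √(48,602,400 / 2.1945) ≈ 4706.073.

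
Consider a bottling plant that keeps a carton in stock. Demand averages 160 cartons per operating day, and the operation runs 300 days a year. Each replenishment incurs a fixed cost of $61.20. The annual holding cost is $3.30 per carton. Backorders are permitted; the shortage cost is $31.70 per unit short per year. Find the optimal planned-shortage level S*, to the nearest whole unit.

S* ≈ 132 cartons

Annual demand D = 160 × 300 = 48,000.
With planned backorders, Q* = √(2DS/H) · √((H+B)/B).
√(2DS/H) = √(2 × 48,000 × 61.2 / 3.3) = 1334.303.
√((H+B)/B) = √((3.3+31.7)/31.7) = 1.0508.
Q* ≈ 1402.035.
S* = Q* · H/(H+B) = 1402.035 × 3.3/35 ≈ 132.192.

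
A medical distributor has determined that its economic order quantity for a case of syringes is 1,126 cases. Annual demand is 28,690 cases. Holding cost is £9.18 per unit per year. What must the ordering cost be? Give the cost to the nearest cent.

S ≈ £202.84

Invert the EOQ relation Q*² = 2DS/H.
From Q* = √(2DS/H): S = Q*²H / (2D) = 1,126² × 9.18 / (2 × 28,690) = 202.8425.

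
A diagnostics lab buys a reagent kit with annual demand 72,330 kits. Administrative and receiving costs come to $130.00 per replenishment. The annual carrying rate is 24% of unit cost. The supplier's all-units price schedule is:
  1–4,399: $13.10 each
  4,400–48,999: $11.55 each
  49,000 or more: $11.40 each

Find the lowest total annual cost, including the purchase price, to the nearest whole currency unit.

Holding cost per unit per year at price C is H = 0.24·C.
Evaluate total cost at each tier's feasible EOQ or, if the EOQ is below the tier, at the tier's minimum quantity.
EOQ at $13.10 = 2445.7 (feasible in tier 1): TC = 72,330×$13.10 + (72,330/2445.7)×130 + (2445.7/2)×0.24×$13.10 = $955,212.31.
EOQ at $11.55 = 2604.6 < 4400, so use break Q=4400: TC = 72,330×$11.55 + (72,330/4400.0)×130 + (4400.0/2)×0.24×$11.55 = $843,646.92.
EOQ at $11.40 = 2621.7 < 49000, so use break Q=49000: TC = 72,330×$11.40 + (72,330/49000.0)×130 + (49000.0/2)×0.24×$11.40 = $891,785.90.
Lowest total cost among the candidates is at Q = 4400.0.

TC* ≈ $843,647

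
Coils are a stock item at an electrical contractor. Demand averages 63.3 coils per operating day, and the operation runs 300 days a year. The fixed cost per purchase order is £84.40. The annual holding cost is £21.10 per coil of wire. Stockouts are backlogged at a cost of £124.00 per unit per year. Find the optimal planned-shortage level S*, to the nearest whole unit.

S* ≈ 61 coils

Annual demand D = 63.3 × 300 = 18,990.
With planned backorders, Q* = √(2DS/H) · √((H+B)/B).
√(2DS/H) = √(2 × 18,990 × 84.4 / 21.1) = 389.769.
√((H+B)/B) = √((21.1+124)/124) = 1.0817.
Q* ≈ 421.629.
S* = Q* · H/(H+B) = 421.629 × 21.1/145.1 ≈ 61.312.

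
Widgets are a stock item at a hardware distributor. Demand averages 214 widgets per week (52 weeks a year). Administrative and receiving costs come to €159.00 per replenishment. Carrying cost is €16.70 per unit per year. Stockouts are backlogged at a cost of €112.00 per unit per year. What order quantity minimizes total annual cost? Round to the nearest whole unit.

Annual demand D = 214 × 52 = 11,128.
With planned backorders, Q* = √(2DS/H) · √((H+B)/B).
√(2DS/H) = √(2 × 11,128 × 159 / 16.7) = 460.324.
√((H+B)/B) = √((16.7+112)/112) = 1.0720.
Q* ≈ 493.451.

Q* ≈ 493 widgets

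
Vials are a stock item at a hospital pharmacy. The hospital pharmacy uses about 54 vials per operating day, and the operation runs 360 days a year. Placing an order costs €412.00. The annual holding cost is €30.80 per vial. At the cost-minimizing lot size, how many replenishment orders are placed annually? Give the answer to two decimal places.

N ≈ 26.96 orders per year

Annual demand D = 54 × 360 = 19,440.
EOQ = √(2DS/H) = √(2 × 19,440 × 412 / 30.8) ≈ 721.17.
Orders per year = D / Q* = 19,440 / 721.17 ≈ 26.956.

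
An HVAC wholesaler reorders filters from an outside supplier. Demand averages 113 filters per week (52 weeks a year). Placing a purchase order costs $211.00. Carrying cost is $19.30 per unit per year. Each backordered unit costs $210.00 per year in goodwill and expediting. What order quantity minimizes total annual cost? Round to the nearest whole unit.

Annual demand D = 113 × 52 = 5,876.
With planned backorders, Q* = √(2DS/H) · √((H+B)/B).
√(2DS/H) = √(2 × 5,876 × 211 / 19.3) = 358.442.
√((H+B)/B) = √((19.3+210)/210) = 1.0449.
Q* ≈ 374.551.

Q* ≈ 375 filters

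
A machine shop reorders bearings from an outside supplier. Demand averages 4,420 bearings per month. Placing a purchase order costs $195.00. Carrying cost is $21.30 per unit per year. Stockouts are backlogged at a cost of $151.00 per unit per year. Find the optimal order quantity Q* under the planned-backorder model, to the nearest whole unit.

Q* ≈ 1,053 bearings

Annual demand D = 4,420 × 12 = 53,040.
With planned backorders, Q* = √(2DS/H) · √((H+B)/B).
√(2DS/H) = √(2 × 53,040 × 195 / 21.3) = 985.472.
√((H+B)/B) = √((21.3+151)/151) = 1.0682.
Q* ≈ 1052.685.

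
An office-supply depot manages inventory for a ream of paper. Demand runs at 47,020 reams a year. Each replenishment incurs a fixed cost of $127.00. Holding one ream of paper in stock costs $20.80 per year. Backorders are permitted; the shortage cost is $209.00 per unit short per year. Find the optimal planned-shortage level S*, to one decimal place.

S* ≈ 71.9 reams

With planned backorders, Q* = √(2DS/H) · √((H+B)/B).
√(2DS/H) = √(2 × 47,020 × 127 / 20.8) = 757.751.
√((H+B)/B) = √((20.8+209)/209) = 1.0486.
Q* ≈ 794.563.
S* = Q* · H/(H+B) = 794.563 × 20.8/229.8 ≈ 71.919.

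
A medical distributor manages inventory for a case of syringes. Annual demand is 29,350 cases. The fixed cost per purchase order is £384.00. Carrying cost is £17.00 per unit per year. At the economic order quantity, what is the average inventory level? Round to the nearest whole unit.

The optimal lot size = √(2DS/H) = √(2 × 29,350 × 384 / 17) ≈ 1151.49.
Average inventory = Q*/2 ≈ 1151.49 / 2 = 575.745.

Average inventory ≈ 576 cases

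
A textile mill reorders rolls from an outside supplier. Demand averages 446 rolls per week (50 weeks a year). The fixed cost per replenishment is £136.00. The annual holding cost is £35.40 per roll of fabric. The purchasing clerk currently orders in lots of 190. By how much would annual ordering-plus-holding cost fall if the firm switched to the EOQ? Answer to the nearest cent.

Extra cost ≈ £4,671.70 per year

Annual demand D = 446 × 50 = 22,300.
EOQ = √(2DS/H) = √(2 × 22,300 × 136 / 35.4) ≈ 413.94.
Cost at Q* = (D/Q*)S + (Q*/2)H = √(2DSH) ≈ £14,653.40.
Cost at Q = 190: (22,300/190)×136 + (190/2)×35.4 = £15,962.11 + £3,363.00 = £19,325.11.
Excess = £19,325.11 − £14,653.40 = £4,671.70.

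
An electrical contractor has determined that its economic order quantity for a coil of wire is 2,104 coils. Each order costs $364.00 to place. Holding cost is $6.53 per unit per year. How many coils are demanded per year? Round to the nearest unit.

Squaring Q* = √(2DS/H) gives Q*² = 2DS/H.
From Q* = √(2DS/H): D = Q*²H / (2S) = 2,104² × 6.53 / (2 × 364) = 39707.567.

D ≈ 39,708 coils per year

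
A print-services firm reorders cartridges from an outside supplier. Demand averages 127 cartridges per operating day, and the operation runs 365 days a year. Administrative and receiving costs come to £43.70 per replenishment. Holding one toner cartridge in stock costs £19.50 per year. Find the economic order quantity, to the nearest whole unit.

Annual demand D = 127 × 365 = 46,355.
EOQ = √(2DS / H) = √(2 × 46,355 × 43.7 / 19.5).
= √(4,051,427 / 19.5) = √207,765.4872 ≈ 455.813.

Q* ≈ 456 cartridges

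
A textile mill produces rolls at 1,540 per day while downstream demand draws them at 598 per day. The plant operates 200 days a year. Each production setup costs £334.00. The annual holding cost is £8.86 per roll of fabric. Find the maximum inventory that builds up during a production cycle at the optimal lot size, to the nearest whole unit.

I_max ≈ 2,349 rolls

Annual demand D = 598 × 200 = 119,600.
Production build-up factor (1 − d/p) = 1 − 598/1,540 = 0.6117.
Q* = √(2DS / (H(1 − d/p))) = √(2 × 119,600 × 334 / (8.86 × 0.6117)).
= √(79,892,800 / 5.4196) ≈ 3839.475.
Maximum inventory = Q*(1 − d/p) = 3839.475 × 0.6117 ≈ 2348.562.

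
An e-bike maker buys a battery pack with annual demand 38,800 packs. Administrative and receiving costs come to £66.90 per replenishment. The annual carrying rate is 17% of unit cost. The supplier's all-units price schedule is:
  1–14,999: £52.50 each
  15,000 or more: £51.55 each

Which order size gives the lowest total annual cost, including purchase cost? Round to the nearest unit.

Holding cost per unit per year at price C is H = 0.17·C.
Evaluate total cost at each tier's feasible EOQ or, if the EOQ is below the tier, at the tier's minimum quantity.
EOQ at £52.50 = 762.7 (feasible in tier 1): TC = 38,800×£52.50 + (38,800/762.7)×66.9 + (762.7/2)×0.17×£52.50 = £2,043,806.88.
EOQ at £51.55 = 769.7 < 15000, so use break Q=15000: TC = 38,800×£51.55 + (38,800/15000.0)×66.9 + (15000.0/2)×0.17×£51.55 = £2,066,039.30.
Lowest total cost is £2,043,806.88 at Q = 762.7.

Q* ≈ 763 packs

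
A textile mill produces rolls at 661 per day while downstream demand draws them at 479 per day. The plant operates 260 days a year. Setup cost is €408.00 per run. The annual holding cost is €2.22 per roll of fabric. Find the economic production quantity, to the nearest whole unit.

Annual demand D = 479 × 260 = 124,540.
Production build-up factor (1 − d/p) = 1 − 479/661 = 0.2753.
Q* = √(2DS / (H(1 − d/p))) = √(2 × 124,540 × 408 / (2.22 × 0.2753)).
= √(101,624,640 / 0.6113) ≈ 12894.012.

Q* ≈ 12,894 rolls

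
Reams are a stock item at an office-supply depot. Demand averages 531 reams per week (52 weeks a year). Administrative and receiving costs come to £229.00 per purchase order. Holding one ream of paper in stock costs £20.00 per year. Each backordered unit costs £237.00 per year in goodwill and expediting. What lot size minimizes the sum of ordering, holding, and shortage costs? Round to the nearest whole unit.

Annual demand D = 531 × 52 = 27,612.
With planned backorders, Q* = √(2DS/H) · √((H+B)/B).
√(2DS/H) = √(2 × 27,612 × 229 / 20) = 795.182.
√((H+B)/B) = √((20+237)/237) = 1.0413.
Q* ≈ 828.055.

Q* ≈ 828 reams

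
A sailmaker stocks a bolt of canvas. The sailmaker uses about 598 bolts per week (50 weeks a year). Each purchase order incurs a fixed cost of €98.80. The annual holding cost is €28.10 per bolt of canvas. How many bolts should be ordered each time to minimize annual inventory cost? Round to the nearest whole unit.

Annual demand D = 598 × 50 = 29,900.
EOQ = √(2DS / H) = √(2 × 29,900 × 98.8 / 28.1).
= √(5,908,240 / 28.1) = √210,257.6512 ≈ 458.539.

Q* ≈ 459 bolts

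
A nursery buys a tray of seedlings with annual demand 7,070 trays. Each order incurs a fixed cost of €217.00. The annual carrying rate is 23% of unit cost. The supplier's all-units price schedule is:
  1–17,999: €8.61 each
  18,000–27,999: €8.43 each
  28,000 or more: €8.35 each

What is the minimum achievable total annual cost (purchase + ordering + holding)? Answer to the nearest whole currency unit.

Holding cost per unit per year at price C is H = 0.23·C.
Evaluate total cost at each tier's feasible EOQ or, if the EOQ is below the tier, at the tier's minimum quantity.
EOQ at €8.61 = 1244.8 (feasible in tier 1): TC = 7,070×€8.61 + (7,070/1244.8)×217 + (1244.8/2)×0.23×€8.61 = €63,337.72.
EOQ at €8.43 = 1258.0 < 18000, so use break Q=18000: TC = 7,070×€8.43 + (7,070/18000.0)×217 + (18000.0/2)×0.23×€8.43 = €77,135.43.
EOQ at €8.35 = 1264.0 < 28000, so use break Q=28000: TC = 7,070×€8.35 + (7,070/28000.0)×217 + (28000.0/2)×0.23×€8.35 = €85,976.29.
Lowest total cost among the candidates is at Q = 1244.8.

TC* ≈ €63,338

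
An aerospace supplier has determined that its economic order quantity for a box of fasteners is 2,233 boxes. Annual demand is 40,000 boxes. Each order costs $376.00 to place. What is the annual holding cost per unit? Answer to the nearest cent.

H ≈ $6.03

Invert the EOQ relation Q*² = 2DS/H.
From Q* = √(2DS/H): H = 2DS / Q*² = 2 × 40,000 × 376 / 2,233² = 6.0325.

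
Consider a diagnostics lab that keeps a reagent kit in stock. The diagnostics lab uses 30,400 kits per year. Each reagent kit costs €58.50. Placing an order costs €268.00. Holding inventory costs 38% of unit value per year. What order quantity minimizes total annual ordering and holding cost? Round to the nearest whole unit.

Q* ≈ 856 kits

Holding cost H = 0.38 × €58.50 = €22.2300 per unit per year.
EOQ = √(2DS / H) = √(2 × 30,400 × 268 / 22.23).
= √(16,294,400 / 22.23) = √732,991.453 ≈ 856.149.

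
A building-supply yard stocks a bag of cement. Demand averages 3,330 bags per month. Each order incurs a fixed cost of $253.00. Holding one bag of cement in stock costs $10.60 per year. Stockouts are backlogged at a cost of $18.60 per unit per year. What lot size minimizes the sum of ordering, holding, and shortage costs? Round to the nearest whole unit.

Q* ≈ 1,730 bags

Annual demand D = 3,330 × 12 = 39,960.
With planned backorders, Q* = √(2DS/H) · √((H+B)/B).
√(2DS/H) = √(2 × 39,960 × 253 / 10.6) = 1381.132.
√((H+B)/B) = √((10.6+18.6)/18.6) = 1.2530.
Q* ≈ 1730.494.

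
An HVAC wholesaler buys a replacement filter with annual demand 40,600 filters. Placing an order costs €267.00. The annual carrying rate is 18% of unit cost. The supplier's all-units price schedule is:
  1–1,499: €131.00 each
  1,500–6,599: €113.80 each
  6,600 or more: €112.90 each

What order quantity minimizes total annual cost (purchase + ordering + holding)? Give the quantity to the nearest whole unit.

Q* ≈ 1,500 filters

Holding cost per unit per year at price C is H = 0.18·C.
Evaluate total cost at each tier's feasible EOQ or, if the EOQ is below the tier, at the tier's minimum quantity.
EOQ at €131.00 = 958.9 (feasible in tier 1): TC = 40,600×€131.00 + (40,600/958.9)×267 + (958.9/2)×0.18×€131.00 = €5,341,210.26.
EOQ at €113.80 = 1028.8 < 1500, so use break Q=1500: TC = 40,600×€113.80 + (40,600/1500.0)×267 + (1500.0/2)×0.18×€113.80 = €4,642,869.80.
EOQ at €112.90 = 1032.9 < 6600, so use break Q=6600: TC = 40,600×€112.90 + (40,600/6600.0)×267 + (6600.0/2)×0.18×€112.90 = €4,652,445.05.
Lowest total cost is €4,642,869.80 at Q = 1500.0.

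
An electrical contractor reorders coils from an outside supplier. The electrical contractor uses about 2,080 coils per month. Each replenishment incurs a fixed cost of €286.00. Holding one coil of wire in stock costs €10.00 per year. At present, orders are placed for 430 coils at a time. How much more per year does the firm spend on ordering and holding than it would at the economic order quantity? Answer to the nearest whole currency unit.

Extra cost ≈ €6,803 per year

Annual demand D = 2,080 × 12 = 24,960.
EOQ = √(2DS/H) = √(2 × 24,960 × 286 / 10) ≈ 1194.87.
Cost at Q* = (D/Q*)S + (Q*/2)H = √(2DSH) ≈ €11,948.69.
Cost at Q = 430: (24,960/430)×286 + (430/2)×10 = €16,601.30 + €2,150.00 = €18,751.30.
Excess = €18,751.30 − €11,948.69 = €6,802.61.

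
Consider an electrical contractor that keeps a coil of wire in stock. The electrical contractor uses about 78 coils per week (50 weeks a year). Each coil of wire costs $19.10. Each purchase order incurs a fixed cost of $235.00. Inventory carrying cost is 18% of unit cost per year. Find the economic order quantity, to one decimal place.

Q* ≈ 730.2 coils

Annual demand D = 78 × 50 = 3,900.
Holding cost H = 0.18 × $19.10 = $3.4380 per unit per year.
EOQ = √(2DS / H) = √(2 × 3,900 × 235 / 3.438).
= √(1,833,000 / 3.438) = √533,158.8133 ≈ 730.177.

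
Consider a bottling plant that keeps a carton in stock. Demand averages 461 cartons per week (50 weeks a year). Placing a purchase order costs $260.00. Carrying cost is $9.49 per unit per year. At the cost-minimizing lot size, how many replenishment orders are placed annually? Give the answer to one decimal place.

Annual demand D = 461 × 50 = 23,050.
The optimal lot size = √(2DS/H) = √(2 × 23,050 × 260 / 9.49) ≈ 1123.84.
Orders per year = D / Q* = 23,050 / 1123.84 ≈ 20.510.

N ≈ 20.5 orders per year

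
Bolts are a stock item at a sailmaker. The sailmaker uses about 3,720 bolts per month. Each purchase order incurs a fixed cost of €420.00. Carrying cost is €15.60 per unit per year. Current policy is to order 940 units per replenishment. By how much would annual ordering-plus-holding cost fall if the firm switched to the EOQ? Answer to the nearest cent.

Extra cost ≈ €3,091.53 per year

Annual demand D = 3,720 × 12 = 44,640.
EOQ = √(2DS/H) = √(2 × 44,640 × 420 / 15.6) ≈ 1550.38.
Cost at Q* = (D/Q*)S + (Q*/2)H = √(2DSH) ≈ €24,186.00.
Cost at Q = 940: (44,640/940)×420 + (940/2)×15.6 = €19,945.53 + €7,332.00 = €27,277.53.
Excess = €27,277.53 − €24,186.00 = €3,091.53.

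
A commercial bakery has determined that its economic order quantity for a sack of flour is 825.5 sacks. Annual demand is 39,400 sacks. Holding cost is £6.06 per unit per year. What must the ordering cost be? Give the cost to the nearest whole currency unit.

Squaring Q* = √(2DS/H) gives Q*² = 2DS/H.
From Q* = √(2DS/H): S = Q*²H / (2D) = 825.5² × 6.06 / (2 × 39,400) = 52.4059.

S ≈ £52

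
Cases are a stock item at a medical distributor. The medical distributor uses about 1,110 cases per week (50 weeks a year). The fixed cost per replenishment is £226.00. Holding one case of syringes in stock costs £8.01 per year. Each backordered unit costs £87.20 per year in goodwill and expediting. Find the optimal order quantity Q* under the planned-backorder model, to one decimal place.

Q* ≈ 1,849.2 cases

Annual demand D = 1,110 × 50 = 55,500.
With planned backorders, Q* = √(2DS/H) · √((H+B)/B).
√(2DS/H) = √(2 × 55,500 × 226 / 8.01) = 1769.699.
√((H+B)/B) = √((8.01+87.2)/87.2) = 1.0449.
Q* ≈ 1849.194.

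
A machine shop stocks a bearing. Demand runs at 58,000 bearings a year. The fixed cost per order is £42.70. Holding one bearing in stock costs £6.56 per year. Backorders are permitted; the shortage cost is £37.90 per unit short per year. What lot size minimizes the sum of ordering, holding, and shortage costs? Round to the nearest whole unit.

Q* ≈ 941 bearings

With planned backorders, Q* = √(2DS/H) · √((H+B)/B).
√(2DS/H) = √(2 × 58,000 × 42.7 / 6.56) = 868.942.
√((H+B)/B) = √((6.56+37.9)/37.9) = 1.0831.
Q* ≈ 941.144.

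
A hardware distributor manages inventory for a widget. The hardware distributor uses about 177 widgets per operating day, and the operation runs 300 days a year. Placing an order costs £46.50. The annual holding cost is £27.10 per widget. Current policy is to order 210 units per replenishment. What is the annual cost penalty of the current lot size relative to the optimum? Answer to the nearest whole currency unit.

Extra cost ≈ £3,035 per year

Annual demand D = 177 × 300 = 53,100.
EOQ = √(2DS/H) = √(2 × 53,100 × 46.5 / 27.1) ≈ 426.88.
Cost at Q* = (D/Q*)S + (Q*/2)H = √(2DSH) ≈ £11,568.40.
Cost at Q = 210: (53,100/210)×46.5 + (210/2)×27.1 = £11,757.86 + £2,845.50 = £14,603.36.
Excess = £14,603.36 − £11,568.40 = £3,034.95.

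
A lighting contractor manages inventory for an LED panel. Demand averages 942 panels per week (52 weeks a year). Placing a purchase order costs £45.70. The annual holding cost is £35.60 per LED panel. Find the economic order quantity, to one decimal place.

Q* ≈ 354.6 panels

Annual demand D = 942 × 52 = 48,984.
EOQ = √(2DS / H) = √(2 × 48,984 × 45.7 / 35.6).
= √(4,477,137.6 / 35.6) = √125,762.2921 ≈ 354.630.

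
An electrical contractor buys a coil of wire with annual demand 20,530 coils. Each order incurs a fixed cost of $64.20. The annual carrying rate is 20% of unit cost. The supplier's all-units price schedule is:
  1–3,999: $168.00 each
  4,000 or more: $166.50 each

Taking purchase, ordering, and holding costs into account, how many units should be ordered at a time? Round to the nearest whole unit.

Q* ≈ 280 coils

Holding cost per unit per year at price C is H = 0.20·C.
For each price level, check whether its EOQ is feasible; otherwise the best quantity at that price is the breakpoint.
EOQ at $168.00 = 280.1 (feasible in tier 1): TC = 20,530×$168.00 + (20,530/280.1)×64.2 + (280.1/2)×0.20×$168.00 = $3,458,451.24.
EOQ at $166.50 = 281.4 < 4000, so use break Q=4000: TC = 20,530×$166.50 + (20,530/4000.0)×64.2 + (4000.0/2)×0.20×$166.50 = $3,485,174.51.
Lowest total cost is $3,458,451.24 at Q = 280.1.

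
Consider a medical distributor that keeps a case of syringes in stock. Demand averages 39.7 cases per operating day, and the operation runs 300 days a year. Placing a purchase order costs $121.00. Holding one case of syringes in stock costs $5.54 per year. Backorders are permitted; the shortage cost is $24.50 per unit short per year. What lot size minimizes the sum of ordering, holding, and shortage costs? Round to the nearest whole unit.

Q* ≈ 799 cases

Annual demand D = 39.7 × 300 = 11,910.
With planned backorders, Q* = √(2DS/H) · √((H+B)/B).
√(2DS/H) = √(2 × 11,910 × 121 / 5.54) = 721.288.
√((H+B)/B) = √((5.54+24.5)/24.5) = 1.1073.
Q* ≈ 798.685.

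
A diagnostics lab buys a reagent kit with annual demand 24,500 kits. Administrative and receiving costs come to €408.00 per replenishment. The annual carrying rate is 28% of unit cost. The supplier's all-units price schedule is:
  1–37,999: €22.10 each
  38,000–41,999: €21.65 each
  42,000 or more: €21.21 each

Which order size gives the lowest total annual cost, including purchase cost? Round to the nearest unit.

Holding cost per unit per year at price C is H = 0.28·C.
Evaluate total cost at each tier's feasible EOQ or, if the EOQ is below the tier, at the tier's minimum quantity.
EOQ at €22.10 = 1797.4 (feasible in tier 1): TC = 24,500×€22.10 + (24,500/1797.4)×408 + (1797.4/2)×0.28×€22.10 = €552,572.52.
EOQ at €21.65 = 1816.0 < 38000, so use break Q=38000: TC = 24,500×€21.65 + (24,500/38000.0)×408 + (38000.0/2)×0.28×€21.65 = €645,866.05.
EOQ at €21.21 = 1834.8 < 42000, so use break Q=42000: TC = 24,500×€21.21 + (24,500/42000.0)×408 + (42000.0/2)×0.28×€21.21 = €644,597.80.
Lowest total cost is €552,572.52 at Q = 1797.4.

Q* ≈ 1,797 kits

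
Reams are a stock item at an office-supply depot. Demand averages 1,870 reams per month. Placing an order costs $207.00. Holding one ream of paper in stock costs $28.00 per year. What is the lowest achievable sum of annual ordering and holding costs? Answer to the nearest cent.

Annual demand D = 1,870 × 12 = 22,440.
Q* = √(2DS/H) = √(2 × 22,440 × 207 / 28) ≈ 576.01.
At the optimum the two cost components are equal, so total cost = 2·(Q*/2)H = Q*·H.
Minimum total = √(2DSH) = √(2 × 22,440 × 207 × 28) ≈ 16128.375.

TC* ≈ $16,128.37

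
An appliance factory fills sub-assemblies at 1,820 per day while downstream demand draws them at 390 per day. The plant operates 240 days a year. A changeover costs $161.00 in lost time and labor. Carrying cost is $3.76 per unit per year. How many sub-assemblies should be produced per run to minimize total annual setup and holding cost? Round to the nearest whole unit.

Q* ≈ 3,194 sub-assemblies

Annual demand D = 390 × 240 = 93,600.
Production build-up factor (1 − d/p) = 1 − 390/1,820 = 0.7857.
Q* = √(2DS / (H(1 − d/p))) = √(2 × 93,600 × 161 / (3.76 × 0.7857)).
= √(30,139,200 / 2.9543) ≈ 3194.035.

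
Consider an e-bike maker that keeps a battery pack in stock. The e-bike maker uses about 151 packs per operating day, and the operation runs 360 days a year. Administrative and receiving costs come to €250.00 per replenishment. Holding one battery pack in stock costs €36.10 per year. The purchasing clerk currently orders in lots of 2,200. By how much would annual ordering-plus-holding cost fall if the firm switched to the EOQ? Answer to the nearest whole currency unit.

Annual demand D = 151 × 360 = 54,360.
EOQ = √(2DS/H) = √(2 × 54,360 × 250 / 36.1) ≈ 867.70.
Cost at Q* = (D/Q*)S + (Q*/2)H = √(2DSH) ≈ €31,324.08.
Cost at Q = 2,200: (54,360/2,200)×250 + (2,200/2)×36.1 = €6,177.27 + €39,710.00 = €45,887.27.
Excess = €45,887.27 − €31,324.08 = €14,563.19.

Extra cost ≈ €14,563 per year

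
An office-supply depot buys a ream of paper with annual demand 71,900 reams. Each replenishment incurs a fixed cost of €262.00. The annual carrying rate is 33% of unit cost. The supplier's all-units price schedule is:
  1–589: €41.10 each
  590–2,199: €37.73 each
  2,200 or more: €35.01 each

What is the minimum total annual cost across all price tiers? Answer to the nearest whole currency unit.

Holding cost per unit per year at price C is H = 0.33·C.
Evaluate total cost at each tier's feasible EOQ or, if the EOQ is below the tier, at the tier's minimum quantity.
Tier 1 (€41.10): EOQ = 1666.7 exceeds tier's upper bound 589, so this tier is dominated.
EOQ at €37.73 = 1739.5 (feasible in tier 2): TC = 71,900×€37.73 + (71,900/1739.5)×262 + (1739.5/2)×0.33×€37.73 = €2,734,445.60.
EOQ at €35.01 = 1805.8 < 2200, so use break Q=2200: TC = 71,900×€35.01 + (71,900/2200.0)×262 + (2200.0/2)×0.33×€35.01 = €2,538,490.27.
Lowest total cost among the candidates is at Q = 2200.0.

TC* ≈ €2,538,490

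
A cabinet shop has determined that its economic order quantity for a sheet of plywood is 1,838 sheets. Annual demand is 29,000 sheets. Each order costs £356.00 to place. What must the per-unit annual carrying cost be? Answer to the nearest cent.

Invert the EOQ relation Q*² = 2DS/H.
From Q* = √(2DS/H): H = 2DS / Q*² = 2 × 29,000 × 356 / 1,838² = 6.1121.

H ≈ £6.11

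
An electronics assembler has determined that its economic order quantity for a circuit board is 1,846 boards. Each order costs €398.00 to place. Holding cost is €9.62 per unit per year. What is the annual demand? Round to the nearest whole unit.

The basic EOQ model gives Q* = √(2DS/H); rearrange for the unknown.
From Q* = √(2DS/H): D = Q*²H / (2S) = 1,846² × 9.62 / (2 × 398) = 41183.703.

D ≈ 41,184 boards per year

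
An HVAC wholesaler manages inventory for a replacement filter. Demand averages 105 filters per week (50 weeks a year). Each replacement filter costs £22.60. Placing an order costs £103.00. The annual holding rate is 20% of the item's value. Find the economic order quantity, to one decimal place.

Q* ≈ 489.2 filters

Annual demand D = 105 × 50 = 5,250.
Holding cost H = 0.20 × £22.60 = £4.5200 per unit per year.
EOQ = √(2DS / H) = √(2 × 5,250 × 103 / 4.52).
= √(1,081,500 / 4.52) = √239,269.9115 ≈ 489.152.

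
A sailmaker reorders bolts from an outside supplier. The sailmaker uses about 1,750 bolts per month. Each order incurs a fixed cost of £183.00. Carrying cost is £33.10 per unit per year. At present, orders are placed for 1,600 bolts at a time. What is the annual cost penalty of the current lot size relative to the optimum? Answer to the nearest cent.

Annual demand D = 1,750 × 12 = 21,000.
EOQ = √(2DS/H) = √(2 × 21,000 × 183 / 33.1) ≈ 481.88.
Cost at Q* = (D/Q*)S + (Q*/2)H = √(2DSH) ≈ £15,950.13.
Cost at Q = 1,600: (21,000/1,600)×183 + (1,600/2)×33.1 = £2,401.88 + £26,480.00 = £28,881.88.
Excess = £28,881.88 − £15,950.13 = £12,931.75.

Extra cost ≈ £12,931.75 per year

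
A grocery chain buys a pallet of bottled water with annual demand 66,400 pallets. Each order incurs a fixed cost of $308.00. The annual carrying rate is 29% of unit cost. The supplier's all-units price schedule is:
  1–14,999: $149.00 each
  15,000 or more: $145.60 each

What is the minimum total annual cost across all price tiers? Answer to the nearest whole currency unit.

TC* ≈ $9,935,640

Holding cost per unit per year at price C is H = 0.29·C.
Candidates are each tier's EOQ (if it falls in that tier) and each price-break quantity.
EOQ at $149.00 = 972.9 (feasible in tier 1): TC = 66,400×$149.00 + (66,400/972.9)×308 + (972.9/2)×0.29×$149.00 = $9,935,640.37.
EOQ at $145.60 = 984.2 < 15000, so use break Q=15000: TC = 66,400×$145.60 + (66,400/15000.0)×308 + (15000.0/2)×0.29×$145.60 = $9,985,883.41.
Lowest total cost among the candidates is at Q = 972.9.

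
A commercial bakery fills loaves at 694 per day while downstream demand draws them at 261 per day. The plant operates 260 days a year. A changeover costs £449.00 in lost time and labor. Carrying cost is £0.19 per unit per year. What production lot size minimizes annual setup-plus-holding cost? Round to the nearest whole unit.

Annual demand D = 261 × 260 = 67,860.
Production build-up factor (1 − d/p) = 1 − 261/694 = 0.6239.
Q* = √(2DS / (H(1 − d/p))) = √(2 × 67,860 × 449 / (0.19 × 0.6239)).
= √(60,938,280 / 0.1185) ≈ 22672.744.

Q* ≈ 22,673 loaves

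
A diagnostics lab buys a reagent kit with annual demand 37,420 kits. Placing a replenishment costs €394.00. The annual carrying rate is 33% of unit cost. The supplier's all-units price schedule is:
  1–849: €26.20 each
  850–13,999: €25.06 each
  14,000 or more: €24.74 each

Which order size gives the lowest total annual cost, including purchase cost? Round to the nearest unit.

Q* ≈ 1,888 kits

Holding cost per unit per year at price C is H = 0.33·C.
Candidates are each tier's EOQ (if it falls in that tier) and each price-break quantity.
Tier 1 (€26.20): EOQ = 1846.7 exceeds tier's upper bound 849, so this tier is dominated.
EOQ at €25.06 = 1888.3 (feasible in tier 2): TC = 37,420×€25.06 + (37,420/1888.3)×394 + (1888.3/2)×0.33×€25.06 = €953,360.94.
EOQ at €24.74 = 1900.5 < 14000, so use break Q=14000: TC = 37,420×€24.74 + (37,420/14000.0)×394 + (14000.0/2)×0.33×€24.74 = €983,973.31.
Lowest total cost is €953,360.94 at Q = 1888.3.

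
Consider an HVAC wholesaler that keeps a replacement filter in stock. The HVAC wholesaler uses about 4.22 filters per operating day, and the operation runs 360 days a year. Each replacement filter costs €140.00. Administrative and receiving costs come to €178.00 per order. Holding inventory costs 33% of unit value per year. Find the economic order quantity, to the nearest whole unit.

Annual demand D = 4.22 × 360 = 1,519.2.
Holding cost H = 0.33 × €140.00 = €46.2000 per unit per year.
EOQ = √(2DS / H) = √(2 × 1,519.2 × 178 / 46.2).
= √(540,835.2 / 46.2) = √11,706.3896 ≈ 108.196.

Q* ≈ 108 filters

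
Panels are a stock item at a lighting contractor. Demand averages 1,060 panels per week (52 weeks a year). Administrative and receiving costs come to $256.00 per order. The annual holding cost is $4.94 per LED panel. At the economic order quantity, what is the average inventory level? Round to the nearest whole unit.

Average inventory ≈ 1,195 panels

Annual demand D = 1,060 × 52 = 55,120.
EOQ = √(2DS/H) = √(2 × 55,120 × 256 / 4.94) ≈ 2390.16.
Average inventory = Q*/2 ≈ 2390.16 / 2 = 1195.078.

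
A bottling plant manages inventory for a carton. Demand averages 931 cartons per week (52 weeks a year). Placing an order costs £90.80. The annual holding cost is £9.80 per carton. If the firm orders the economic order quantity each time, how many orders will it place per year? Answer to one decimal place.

N ≈ 51.1 orders per year

Annual demand D = 931 × 52 = 48,412.
Q* = √(2DS/H) = √(2 × 48,412 × 90.8 / 9.8) ≈ 947.16.
Orders per year = D / Q* = 48,412 / 947.16 ≈ 51.113.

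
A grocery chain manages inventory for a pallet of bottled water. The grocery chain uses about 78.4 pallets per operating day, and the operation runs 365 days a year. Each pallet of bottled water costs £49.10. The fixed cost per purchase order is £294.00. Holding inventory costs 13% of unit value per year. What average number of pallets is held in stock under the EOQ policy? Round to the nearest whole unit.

Average inventory ≈ 812 pallets

Annual demand D = 78.4 × 365 = 28,616.
Holding cost H = 0.13 × £49.10 = £6.3830 per unit per year.
Q* = √(2DS/H) = √(2 × 28,616 × 294 / 6.383) ≈ 1623.61.
Average inventory = Q*/2 ≈ 1623.61 / 2 = 811.803.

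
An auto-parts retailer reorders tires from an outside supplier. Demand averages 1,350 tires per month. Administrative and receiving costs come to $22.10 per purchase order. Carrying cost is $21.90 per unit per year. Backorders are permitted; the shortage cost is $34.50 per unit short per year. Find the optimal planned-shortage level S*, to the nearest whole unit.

Annual demand D = 1,350 × 12 = 16,200.
With planned backorders, Q* = √(2DS/H) · √((H+B)/B).
√(2DS/H) = √(2 × 16,200 × 22.1 / 21.9) = 180.820.
√((H+B)/B) = √((21.9+34.5)/34.5) = 1.2786.
Q* ≈ 231.194.
S* = Q* · H/(H+B) = 231.194 × 21.9/56.4 ≈ 89.772.

S* ≈ 90 tires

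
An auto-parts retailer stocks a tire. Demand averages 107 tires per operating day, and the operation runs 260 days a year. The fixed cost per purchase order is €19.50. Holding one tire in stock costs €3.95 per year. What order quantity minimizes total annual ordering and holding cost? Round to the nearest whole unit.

Q* ≈ 524 tires

Annual demand D = 107 × 260 = 27,820.
EOQ = √(2DS / H) = √(2 × 27,820 × 19.5 / 3.95).
= √(1,084,980 / 3.95) = √274,678.481 ≈ 524.098.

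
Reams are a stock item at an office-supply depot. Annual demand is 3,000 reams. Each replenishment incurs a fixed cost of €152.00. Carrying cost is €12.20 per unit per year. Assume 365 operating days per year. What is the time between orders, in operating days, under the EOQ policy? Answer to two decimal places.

T ≈ 33.27 days

The optimal lot size = √(2DS/H) = √(2 × 3,000 × 152 / 12.2) ≈ 273.41.
Cycle time = Q*/D × 365 = 273.41 / 3,000 × 365 ≈ 33.265 days.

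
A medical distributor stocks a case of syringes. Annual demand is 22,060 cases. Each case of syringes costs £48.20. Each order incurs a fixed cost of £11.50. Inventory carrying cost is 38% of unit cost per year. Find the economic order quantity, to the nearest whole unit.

Holding cost H = 0.38 × £48.20 = £18.3160 per unit per year.
EOQ = √(2DS / H) = √(2 × 22,060 × 11.5 / 18.316).
= √(507,380 / 18.316) = √27,701.4632 ≈ 166.438.

Q* ≈ 166 cases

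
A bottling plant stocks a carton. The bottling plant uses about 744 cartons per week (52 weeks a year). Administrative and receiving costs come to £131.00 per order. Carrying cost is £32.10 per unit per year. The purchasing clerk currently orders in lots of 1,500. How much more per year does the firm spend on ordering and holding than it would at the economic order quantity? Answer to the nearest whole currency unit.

Annual demand D = 744 × 52 = 38,688.
EOQ = √(2DS/H) = √(2 × 38,688 × 131 / 32.1) ≈ 561.94.
Cost at Q* = (D/Q*)S + (Q*/2)H = √(2DSH) ≈ £18,038.12.
Cost at Q = 1,500: (38,688/1,500)×131 + (1,500/2)×32.1 = £3,378.75 + £24,075.00 = £27,453.75.
Excess = £27,453.75 − £18,038.12 = £9,415.63.

Extra cost ≈ £9,416 per year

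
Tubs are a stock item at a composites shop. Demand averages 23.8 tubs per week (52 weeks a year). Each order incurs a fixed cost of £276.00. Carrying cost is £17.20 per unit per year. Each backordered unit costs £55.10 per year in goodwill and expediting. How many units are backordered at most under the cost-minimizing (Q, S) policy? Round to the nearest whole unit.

S* ≈ 54 tubs

Annual demand D = 23.8 × 52 = 1,237.6.
With planned backorders, Q* = √(2DS/H) · √((H+B)/B).
√(2DS/H) = √(2 × 1,237.6 × 276 / 17.2) = 199.295.
√((H+B)/B) = √((17.2+55.1)/55.1) = 1.1455.
Q* ≈ 228.291.
S* = Q* · H/(H+B) = 228.291 × 17.2/72.3 ≈ 54.310.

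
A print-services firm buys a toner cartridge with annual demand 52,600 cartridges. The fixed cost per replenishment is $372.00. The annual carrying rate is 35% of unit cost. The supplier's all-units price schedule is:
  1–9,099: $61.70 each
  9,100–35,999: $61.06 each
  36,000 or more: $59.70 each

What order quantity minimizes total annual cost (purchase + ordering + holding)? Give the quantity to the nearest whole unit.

Q* ≈ 1,346 cartridges

Holding cost per unit per year at price C is H = 0.35·C.
Evaluate total cost at each tier's feasible EOQ or, if the EOQ is below the tier, at the tier's minimum quantity.
EOQ at $61.70 = 1346.2 (feasible in tier 1): TC = 52,600×$61.70 + (52,600/1346.2)×372 + (1346.2/2)×0.35×$61.70 = $3,274,490.73.
EOQ at $61.06 = 1353.2 < 9100, so use break Q=9100: TC = 52,600×$61.06 + (52,600/9100.0)×372 + (9100.0/2)×0.35×$61.06 = $3,311,144.29.
EOQ at $59.70 = 1368.5 < 36000, so use break Q=36000: TC = 52,600×$59.70 + (52,600/36000.0)×372 + (36000.0/2)×0.35×$59.70 = $3,516,873.53.
Lowest total cost is $3,274,490.73 at Q = 1346.2.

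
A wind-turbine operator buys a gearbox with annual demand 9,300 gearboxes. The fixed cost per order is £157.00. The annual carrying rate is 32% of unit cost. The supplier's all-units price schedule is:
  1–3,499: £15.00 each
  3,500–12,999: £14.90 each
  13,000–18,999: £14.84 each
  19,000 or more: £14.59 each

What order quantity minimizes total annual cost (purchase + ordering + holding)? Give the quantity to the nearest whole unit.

Q* ≈ 780 gearboxes

Holding cost per unit per year at price C is H = 0.32·C.
Candidates are each tier's EOQ (if it falls in that tier) and each price-break quantity.
EOQ at £15.00 = 780.0 (feasible in tier 1): TC = 9,300×£15.00 + (9,300/780.0)×157 + (780.0/2)×0.32×£15.00 = £143,243.92.
EOQ at £14.90 = 782.6 < 3500, so use break Q=3500: TC = 9,300×£14.90 + (9,300/3500.0)×157 + (3500.0/2)×0.32×£14.90 = £147,331.17.
EOQ at £14.84 = 784.2 < 13000, so use break Q=13000: TC = 9,300×£14.84 + (9,300/13000.0)×157 + (13000.0/2)×0.32×£14.84 = £168,991.52.
EOQ at £14.59 = 790.9 < 19000, so use break Q=19000: TC = 9,300×£14.59 + (9,300/19000.0)×157 + (19000.0/2)×0.32×£14.59 = £180,117.45.
Lowest total cost is £143,243.92 at Q = 780.0.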